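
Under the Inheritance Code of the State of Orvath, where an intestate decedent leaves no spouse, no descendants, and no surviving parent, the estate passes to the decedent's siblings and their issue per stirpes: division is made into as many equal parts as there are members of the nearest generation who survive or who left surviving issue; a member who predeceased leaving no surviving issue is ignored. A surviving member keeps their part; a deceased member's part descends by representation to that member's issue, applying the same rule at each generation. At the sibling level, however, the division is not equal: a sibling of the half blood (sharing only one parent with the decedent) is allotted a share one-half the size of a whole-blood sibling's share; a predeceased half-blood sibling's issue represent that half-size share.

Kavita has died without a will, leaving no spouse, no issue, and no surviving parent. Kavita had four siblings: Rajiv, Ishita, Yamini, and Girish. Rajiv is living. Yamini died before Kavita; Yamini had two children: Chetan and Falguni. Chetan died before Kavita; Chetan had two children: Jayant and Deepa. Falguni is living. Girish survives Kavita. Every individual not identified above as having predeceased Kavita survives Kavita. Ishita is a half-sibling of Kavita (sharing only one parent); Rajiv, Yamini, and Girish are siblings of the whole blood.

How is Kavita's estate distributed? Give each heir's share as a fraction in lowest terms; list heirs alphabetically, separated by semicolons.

No spouse, descendants, or parent survives, so the estate passes to Kavita's siblings per stirpes.
Half-blood siblings count for one-half the weight of whole-blood siblings at the initial division.
Dividing 1 in proportion to weights (total weight 7/2): Rajiv (weight 1) → 2/7; Ishita (weight 1/2) → 1/7; Yamini (weight 1) → 2/7; Girish (weight 1) → 2/7.
Rajiv is living and takes 2/7.
Ishita is living and takes 1/7.
Yamini predeceased; the 2/7 allotted to Yamini's branch passes to Yamini's issue by representation.
The 2/7 is divided into 2 equal shares of 1/7 among Chetan, Falguni.
Chetan predeceased; the 1/7 allotted to Chetan's branch passes to Chetan's issue by representation.
The 1/7 is divided into 2 equal shares of 1/14 among Jayant, Deepa.
Jayant is living and takes 1/14.
Deepa is living and takes 1/14.
Falguni is living and takes 1/7.
Girish is living and takes 2/7.

Deepa 1/14; Falguni 1/7; Girish 2/7; Ishita 1/7; Jayant 1/14; Rajiv 2/7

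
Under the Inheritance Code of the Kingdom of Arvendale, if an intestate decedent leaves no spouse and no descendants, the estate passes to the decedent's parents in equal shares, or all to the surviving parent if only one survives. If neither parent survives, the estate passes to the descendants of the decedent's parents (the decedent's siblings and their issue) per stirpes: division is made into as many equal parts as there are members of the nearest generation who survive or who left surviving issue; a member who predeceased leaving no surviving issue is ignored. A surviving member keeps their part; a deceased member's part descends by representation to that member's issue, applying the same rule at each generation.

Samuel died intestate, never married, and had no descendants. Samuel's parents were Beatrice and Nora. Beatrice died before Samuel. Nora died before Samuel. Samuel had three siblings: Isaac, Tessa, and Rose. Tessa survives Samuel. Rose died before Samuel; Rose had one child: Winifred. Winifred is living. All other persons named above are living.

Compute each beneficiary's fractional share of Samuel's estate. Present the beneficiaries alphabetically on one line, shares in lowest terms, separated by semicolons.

Neither parent survives and there are no descendants, so the estate passes to Samuel's siblings and their issue per stirpes.
The estate is divided into 3 equal shares of 1/3 among Isaac, Tessa, Rose.
Isaac is living and takes 1/3.
Tessa is living and takes 1/3.
Rose predeceased; the 1/3 allotted to Rose's branch passes to Rose's issue by representation.
Winifred is the sole taker at this level and receives the full 1/3.

Isaac 1/3; Tessa 1/3; Winifred 1/3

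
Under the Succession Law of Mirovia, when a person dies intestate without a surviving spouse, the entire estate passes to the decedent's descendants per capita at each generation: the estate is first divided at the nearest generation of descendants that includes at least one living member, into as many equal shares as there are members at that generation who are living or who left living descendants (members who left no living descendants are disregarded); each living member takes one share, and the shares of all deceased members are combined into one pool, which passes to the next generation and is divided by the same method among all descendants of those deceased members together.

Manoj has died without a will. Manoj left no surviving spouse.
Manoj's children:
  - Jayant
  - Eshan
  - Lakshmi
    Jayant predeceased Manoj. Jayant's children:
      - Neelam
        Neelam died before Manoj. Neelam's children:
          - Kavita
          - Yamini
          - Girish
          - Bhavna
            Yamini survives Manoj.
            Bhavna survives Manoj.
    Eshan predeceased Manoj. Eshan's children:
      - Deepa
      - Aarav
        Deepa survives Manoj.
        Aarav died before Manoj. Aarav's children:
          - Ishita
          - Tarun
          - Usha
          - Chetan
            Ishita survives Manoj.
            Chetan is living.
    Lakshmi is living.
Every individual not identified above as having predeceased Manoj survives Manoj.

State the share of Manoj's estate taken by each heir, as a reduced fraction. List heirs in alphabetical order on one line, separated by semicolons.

Bhavna 1/18; Chetan 1/18; Deepa 2/9; Girish 1/18; Ishita 1/18; Kavita 1/18; Lakshmi 1/3; Tarun 1/18; Usha 1/18; Yamini 1/18

There is no surviving spouse, so the entire estate passes to Manoj's descendants per capita at each generation.
At generation 1 (Jayant, Eshan, Lakshmi) there are 3 shares of (1)/3 = 1/3 each.
Living: Lakshmi — each takes 1/3.
Deceased: Jayant and Eshan. Their combined 2/3 is pooled and carried to generation 2.
At generation 2 (Neelam, Deepa, Aarav) there are 3 shares of (2/3)/3 = 2/9 each.
Living: Deepa — each takes 2/9.
Deceased: Neelam and Aarav. Their combined 4/9 is pooled and carried to generation 3.
At generation 3 (Kavita, Yamini, Girish, Bhavna, Ishita, Tarun, Usha, Chetan) there are 8 shares of (4/9)/8 = 1/18 each.
Living: Kavita, Yamini, Girish, Bhavna, Ishita, Tarun, Usha, and Chetan — each takes 1/18.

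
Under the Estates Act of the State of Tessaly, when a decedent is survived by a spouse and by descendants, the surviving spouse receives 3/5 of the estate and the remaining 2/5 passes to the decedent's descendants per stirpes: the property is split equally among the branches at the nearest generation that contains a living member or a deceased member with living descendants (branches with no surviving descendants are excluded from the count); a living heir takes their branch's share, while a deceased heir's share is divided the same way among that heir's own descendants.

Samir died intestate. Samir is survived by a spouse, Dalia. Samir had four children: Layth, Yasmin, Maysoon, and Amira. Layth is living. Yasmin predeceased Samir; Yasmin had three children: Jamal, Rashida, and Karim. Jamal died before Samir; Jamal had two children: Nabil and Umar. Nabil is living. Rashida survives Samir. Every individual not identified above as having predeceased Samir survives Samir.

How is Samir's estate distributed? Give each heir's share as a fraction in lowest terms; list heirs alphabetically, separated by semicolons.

Amira 1/10; Dalia 3/5; Karim 1/30; Layth 1/10; Maysoon 1/10; Nabil 1/60; Rashida 1/30; Umar 1/60

Dalia, as surviving spouse, takes 3/5.
The remaining 2/5 passes to Samir's descendants per stirpes.
The 2/5 is divided into 4 equal shares of 1/10 among Layth, Yasmin, Maysoon, Amira.
Layth is living and takes 1/10.
Yasmin predeceased; the 1/10 allotted to Yasmin's branch passes to Yasmin's issue by representation.
The 1/10 is divided into 3 equal shares of 1/30 among Jamal, Rashida, Karim.
Jamal predeceased; the 1/30 allotted to Jamal's branch passes to Jamal's issue by representation.
The 1/30 is divided into 2 equal shares of 1/60 among Nabil, Umar.
Nabil is living and takes 1/60.
Umar is living and takes 1/60.
Rashida is living and takes 1/30.
Karim is living and takes 1/30.
Maysoon is living and takes 1/10.
Amira is living and takes 1/10.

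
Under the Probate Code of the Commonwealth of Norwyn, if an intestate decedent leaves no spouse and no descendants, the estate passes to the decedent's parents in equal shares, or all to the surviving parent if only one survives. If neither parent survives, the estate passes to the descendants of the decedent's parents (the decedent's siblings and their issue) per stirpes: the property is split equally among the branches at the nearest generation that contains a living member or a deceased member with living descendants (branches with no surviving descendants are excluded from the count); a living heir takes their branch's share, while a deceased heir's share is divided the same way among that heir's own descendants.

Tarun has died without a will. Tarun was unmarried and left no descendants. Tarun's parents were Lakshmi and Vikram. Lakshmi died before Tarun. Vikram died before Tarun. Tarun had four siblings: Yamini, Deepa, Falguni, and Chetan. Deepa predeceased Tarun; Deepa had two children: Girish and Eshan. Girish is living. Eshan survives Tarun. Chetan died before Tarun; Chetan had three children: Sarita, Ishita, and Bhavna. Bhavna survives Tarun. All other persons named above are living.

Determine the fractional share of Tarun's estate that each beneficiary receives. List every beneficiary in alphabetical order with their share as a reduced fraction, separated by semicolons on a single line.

Neither parent survives and there are no descendants, so the estate passes to Tarun's siblings and their issue per stirpes.
The estate is divided into 4 equal shares of 1/4 among Yamini, Deepa, Falguni, Chetan.
Yamini is living and takes 1/4.
Deepa predeceased; the 1/4 allotted to Deepa's branch passes to Deepa's issue by representation.
The 1/4 is divided into 2 equal shares of 1/8 among Girish, Eshan.
Girish is living and takes 1/8.
Eshan is living and takes 1/8.
Falguni is living and takes 1/4.
Chetan predeceased; the 1/4 allotted to Chetan's branch passes to Chetan's issue by representation.
The 1/4 is divided into 3 equal shares of 1/12 among Sarita, Ishita, Bhavna.
Sarita is living and takes 1/12.
Ishita is living and takes 1/12.
Bhavna is living and takes 1/12.

Bhavna 1/12; Eshan 1/8; Falguni 1/4; Girish 1/8; Ishita 1/12; Sarita 1/12; Yamini 1/4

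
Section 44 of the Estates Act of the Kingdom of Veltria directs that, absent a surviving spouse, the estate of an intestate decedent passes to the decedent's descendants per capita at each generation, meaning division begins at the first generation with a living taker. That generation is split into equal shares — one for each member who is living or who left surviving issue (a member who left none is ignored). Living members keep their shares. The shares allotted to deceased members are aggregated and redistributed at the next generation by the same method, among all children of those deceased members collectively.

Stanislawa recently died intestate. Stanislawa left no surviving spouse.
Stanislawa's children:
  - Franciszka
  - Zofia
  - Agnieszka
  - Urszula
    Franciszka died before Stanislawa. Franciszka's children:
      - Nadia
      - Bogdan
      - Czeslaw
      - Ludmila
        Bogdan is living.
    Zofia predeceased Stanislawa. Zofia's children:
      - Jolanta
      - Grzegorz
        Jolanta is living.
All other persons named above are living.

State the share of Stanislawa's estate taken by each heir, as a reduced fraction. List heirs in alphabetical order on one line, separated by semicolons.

Agnieszka 1/4; Bogdan 1/12; Czeslaw 1/12; Grzegorz 1/12; Jolanta 1/12; Ludmila 1/12; Nadia 1/12; Urszula 1/4

There is no surviving spouse, so the entire estate passes to Stanislawa's descendants per capita at each generation.
At generation 1 (Franciszka, Zofia, Agnieszka, Urszula) there are 4 shares of (1)/4 = 1/4 each.
Living: Agnieszka and Urszula — each takes 1/4.
Deceased: Franciszka and Zofia. Their combined 1/2 is pooled and carried to generation 2.
At generation 2 (Nadia, Bogdan, Czeslaw, Ludmila, Jolanta, Grzegorz) there are 6 shares of (1/2)/6 = 1/12 each.
Living: Nadia, Bogdan, Czeslaw, Ludmila, Jolanta, and Grzegorz — each takes 1/12.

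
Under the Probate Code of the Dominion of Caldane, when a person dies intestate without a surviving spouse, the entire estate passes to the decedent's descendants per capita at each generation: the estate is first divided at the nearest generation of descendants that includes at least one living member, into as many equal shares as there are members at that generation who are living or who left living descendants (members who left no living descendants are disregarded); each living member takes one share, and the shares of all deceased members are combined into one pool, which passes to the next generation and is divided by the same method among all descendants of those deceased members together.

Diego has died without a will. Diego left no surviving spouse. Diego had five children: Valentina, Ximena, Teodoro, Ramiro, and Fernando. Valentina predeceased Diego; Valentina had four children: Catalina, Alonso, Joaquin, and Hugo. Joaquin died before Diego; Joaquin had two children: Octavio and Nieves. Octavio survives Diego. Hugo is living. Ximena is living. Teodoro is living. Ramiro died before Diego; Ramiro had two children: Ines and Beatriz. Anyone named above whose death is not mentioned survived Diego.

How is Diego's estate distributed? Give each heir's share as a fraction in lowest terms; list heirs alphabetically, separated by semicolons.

There is no surviving spouse, so the entire estate passes to Diego's descendants per capita at each generation.
At generation 1 (Valentina, Ximena, Teodoro, Ramiro, Fernando) there are 5 shares of (1)/5 = 1/5 each.
Living: Ximena, Teodoro, and Fernando — each takes 1/5.
Deceased: Valentina and Ramiro. Their combined 2/5 is pooled and carried to generation 2.
At generation 2 (Catalina, Alonso, Joaquin, Hugo, Ines, Beatriz) there are 6 shares of (2/5)/6 = 1/15 each.
Living: Catalina, Alonso, Hugo, Ines, and Beatriz — each takes 1/15.
Deceased: Joaquin. That 1/15 share is carried to generation 3.
At generation 3 (Octavio, Nieves) there are 2 shares of (1/15)/2 = 1/30 each.
Living: Octavio and Nieves — each takes 1/30.

Alonso 1/15; Beatriz 1/15; Catalina 1/15; Fernando 1/5; Hugo 1/15; Ines 1/15; Nieves 1/30; Octavio 1/30; Teodoro 1/5; Ximena 1/5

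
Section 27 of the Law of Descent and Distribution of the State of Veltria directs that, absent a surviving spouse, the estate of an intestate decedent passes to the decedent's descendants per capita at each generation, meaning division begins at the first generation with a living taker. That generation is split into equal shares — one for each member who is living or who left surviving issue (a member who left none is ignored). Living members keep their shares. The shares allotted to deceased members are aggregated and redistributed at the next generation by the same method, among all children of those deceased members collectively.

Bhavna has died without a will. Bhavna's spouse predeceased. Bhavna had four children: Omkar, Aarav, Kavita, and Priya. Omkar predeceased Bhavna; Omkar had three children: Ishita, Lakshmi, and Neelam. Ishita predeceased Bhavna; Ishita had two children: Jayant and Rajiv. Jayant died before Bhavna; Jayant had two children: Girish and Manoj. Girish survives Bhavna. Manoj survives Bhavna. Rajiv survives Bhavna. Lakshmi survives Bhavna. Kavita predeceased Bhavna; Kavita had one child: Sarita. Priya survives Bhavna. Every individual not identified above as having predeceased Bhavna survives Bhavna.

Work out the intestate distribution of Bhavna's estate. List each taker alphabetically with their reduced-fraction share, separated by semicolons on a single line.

Aarav 1/4; Girish 1/32; Lakshmi 1/8; Manoj 1/32; Neelam 1/8; Priya 1/4; Rajiv 1/16; Sarita 1/8

There is no surviving spouse, so the entire estate passes to Bhavna's descendants per capita at each generation.
At generation 1 (Omkar, Aarav, Kavita, Priya) there are 4 shares of (1)/4 = 1/4 each.
Living: Aarav and Priya — each takes 1/4.
Deceased: Omkar and Kavita. Their combined 1/2 is pooled and carried to generation 2.
At generation 2 (Ishita, Lakshmi, Neelam, Sarita) there are 4 shares of (1/2)/4 = 1/8 each.
Living: Lakshmi, Neelam, and Sarita — each takes 1/8.
Deceased: Ishita. That 1/8 share is carried to generation 3.
At generation 3 (Jayant, Rajiv) there are 2 shares of (1/8)/2 = 1/16 each.
Living: Rajiv — each takes 1/16.
Deceased: Jayant. That 1/16 share is carried to generation 4.
At generation 4 (Girish, Manoj) there are 2 shares of (1/16)/2 = 1/32 each.
Living: Girish and Manoj — each takes 1/32.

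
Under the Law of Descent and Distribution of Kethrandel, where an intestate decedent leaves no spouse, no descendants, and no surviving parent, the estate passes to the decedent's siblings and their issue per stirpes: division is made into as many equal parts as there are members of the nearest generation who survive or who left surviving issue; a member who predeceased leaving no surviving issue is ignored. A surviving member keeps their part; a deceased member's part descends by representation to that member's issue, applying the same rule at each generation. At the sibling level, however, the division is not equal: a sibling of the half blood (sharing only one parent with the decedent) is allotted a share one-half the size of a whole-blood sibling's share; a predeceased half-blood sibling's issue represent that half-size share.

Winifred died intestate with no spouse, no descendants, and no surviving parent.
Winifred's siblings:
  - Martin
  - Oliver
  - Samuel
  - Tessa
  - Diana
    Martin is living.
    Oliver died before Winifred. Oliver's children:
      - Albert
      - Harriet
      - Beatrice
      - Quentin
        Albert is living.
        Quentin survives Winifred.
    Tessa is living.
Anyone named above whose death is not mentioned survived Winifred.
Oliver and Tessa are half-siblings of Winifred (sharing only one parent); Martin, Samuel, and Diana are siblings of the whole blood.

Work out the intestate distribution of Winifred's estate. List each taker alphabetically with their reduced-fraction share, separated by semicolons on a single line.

Albert 1/32; Beatrice 1/32; Diana 1/4; Harriet 1/32; Martin 1/4; Quentin 1/32; Samuel 1/4; Tessa 1/8

No spouse, descendants, or parent survives, so the estate passes to Winifred's siblings per stirpes.
Half-blood siblings count for one-half the weight of whole-blood siblings at the initial division.
Dividing 1 in proportion to weights (total weight 4): Martin (weight 1) → 1/4; Oliver (weight 1/2) → 1/8; Samuel (weight 1) → 1/4; Tessa (weight 1/2) → 1/8; Diana (weight 1) → 1/4.
Martin is living and takes 1/4.
Oliver predeceased; the 1/8 allotted to Oliver's branch passes to Oliver's issue by representation.
The 1/8 is divided into 4 equal shares of 1/32 among Albert, Harriet, Beatrice, Quentin.
Albert is living and takes 1/32.
Harriet is living and takes 1/32.
Beatrice is living and takes 1/32.
Quentin is living and takes 1/32.
Samuel is living and takes 1/4.
Tessa is living and takes 1/8.
Diana is living and takes 1/4.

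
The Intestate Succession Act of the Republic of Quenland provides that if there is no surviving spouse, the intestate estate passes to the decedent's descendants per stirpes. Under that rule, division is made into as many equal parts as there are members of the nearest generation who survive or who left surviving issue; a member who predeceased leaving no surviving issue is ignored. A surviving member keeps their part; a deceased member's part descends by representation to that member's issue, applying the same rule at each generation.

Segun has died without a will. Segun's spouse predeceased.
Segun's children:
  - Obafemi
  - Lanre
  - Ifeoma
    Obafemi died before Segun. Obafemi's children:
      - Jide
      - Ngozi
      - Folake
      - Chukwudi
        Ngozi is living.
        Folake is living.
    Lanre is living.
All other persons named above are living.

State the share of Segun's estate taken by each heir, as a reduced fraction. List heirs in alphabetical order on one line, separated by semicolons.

Chukwudi 1/12; Folake 1/12; Ifeoma 1/3; Jide 1/12; Lanre 1/3; Ngozi 1/12

There is no surviving spouse, so the entire estate passes to Segun's descendants per stirpes.
The estate is divided into 3 equal shares of 1/3 among Obafemi, Lanre, Ifeoma.
Obafemi predeceased; the 1/3 allotted to Obafemi's branch passes to Obafemi's issue by representation.
The 1/3 is divided into 4 equal shares of 1/12 among Jide, Ngozi, Folake, Chukwudi.
Jide is living and takes 1/12.
Ngozi is living and takes 1/12.
Folake is living and takes 1/12.
Chukwudi is living and takes 1/12.
Lanre is living and takes 1/3.
Ifeoma is living and takes 1/3.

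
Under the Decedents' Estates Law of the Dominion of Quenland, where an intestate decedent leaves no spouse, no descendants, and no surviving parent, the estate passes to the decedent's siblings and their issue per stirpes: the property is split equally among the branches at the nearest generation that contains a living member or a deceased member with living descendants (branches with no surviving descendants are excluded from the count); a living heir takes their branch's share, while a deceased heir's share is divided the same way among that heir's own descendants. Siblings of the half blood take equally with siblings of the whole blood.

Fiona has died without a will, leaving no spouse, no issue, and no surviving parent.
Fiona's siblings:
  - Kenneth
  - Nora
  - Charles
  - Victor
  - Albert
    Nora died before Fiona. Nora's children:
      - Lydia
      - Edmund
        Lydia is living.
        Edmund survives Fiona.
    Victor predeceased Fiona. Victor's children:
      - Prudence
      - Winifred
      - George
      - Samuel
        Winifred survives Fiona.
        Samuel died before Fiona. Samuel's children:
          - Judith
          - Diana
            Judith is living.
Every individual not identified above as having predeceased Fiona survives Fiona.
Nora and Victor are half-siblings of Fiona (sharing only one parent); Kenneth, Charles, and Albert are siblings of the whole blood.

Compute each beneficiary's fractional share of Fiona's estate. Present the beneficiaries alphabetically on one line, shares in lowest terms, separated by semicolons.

Albert 1/5; Charles 1/5; Diana 1/40; Edmund 1/10; George 1/20; Judith 1/40; Kenneth 1/5; Lydia 1/10; Prudence 1/20; Winifred 1/20

No spouse, descendants, or parent survives, so the estate passes to Fiona's siblings per stirpes.
Half-blood and whole-blood siblings take equally under the stated rule.
The estate is divided into 5 equal shares of 1/5 among Kenneth, Nora, Charles, Victor, Albert.
Kenneth is living and takes 1/5.
Nora predeceased; the 1/5 allotted to Nora's branch passes to Nora's issue by representation.
The 1/5 is divided into 2 equal shares of 1/10 among Lydia, Edmund.
Lydia is living and takes 1/10.
Edmund is living and takes 1/10.
Charles is living and takes 1/5.
Victor predeceased; the 1/5 allotted to Victor's branch passes to Victor's issue by representation.
The 1/5 is divided into 4 equal shares of 1/20 among Prudence, Winifred, George, Samuel.
Prudence is living and takes 1/20.
Winifred is living and takes 1/20.
George is living and takes 1/20.
Samuel predeceased; the 1/20 allotted to Samuel's branch passes to Samuel's issue by representation.
The 1/20 is divided into 2 equal shares of 1/40 among Judith, Diana.
Judith is living and takes 1/40.
Diana is living and takes 1/40.
Albert is living and takes 1/5.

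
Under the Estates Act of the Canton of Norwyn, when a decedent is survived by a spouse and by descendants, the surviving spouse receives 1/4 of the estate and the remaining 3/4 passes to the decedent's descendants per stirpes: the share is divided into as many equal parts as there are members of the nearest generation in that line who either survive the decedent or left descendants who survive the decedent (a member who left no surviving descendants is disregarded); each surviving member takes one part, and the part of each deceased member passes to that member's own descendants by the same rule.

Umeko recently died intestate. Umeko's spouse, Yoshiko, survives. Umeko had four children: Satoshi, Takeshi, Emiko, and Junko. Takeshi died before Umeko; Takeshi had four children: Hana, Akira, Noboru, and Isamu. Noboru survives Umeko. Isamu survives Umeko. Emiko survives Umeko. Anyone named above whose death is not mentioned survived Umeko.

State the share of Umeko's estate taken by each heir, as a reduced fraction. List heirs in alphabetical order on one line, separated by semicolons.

Akira 3/64; Emiko 3/16; Hana 3/64; Isamu 3/64; Junko 3/16; Noboru 3/64; Satoshi 3/16; Yoshiko 1/4

Yoshiko, as surviving spouse, takes 1/4.
The remaining 3/4 passes to Umeko's descendants per stirpes.
The 3/4 is divided into 4 equal shares of 3/16 among Satoshi, Takeshi, Emiko, Junko.
Satoshi is living and takes 3/16.
Takeshi predeceased; the 3/16 allotted to Takeshi's branch passes to Takeshi's issue by representation.
The 3/16 is divided into 4 equal shares of 3/64 among Hana, Akira, Noboru, Isamu.
Hana is living and takes 3/64.
Akira is living and takes 3/64.
Noboru is living and takes 3/64.
Isamu is living and takes 3/64.
Emiko is living and takes 3/16.
Junko is living and takes 3/16.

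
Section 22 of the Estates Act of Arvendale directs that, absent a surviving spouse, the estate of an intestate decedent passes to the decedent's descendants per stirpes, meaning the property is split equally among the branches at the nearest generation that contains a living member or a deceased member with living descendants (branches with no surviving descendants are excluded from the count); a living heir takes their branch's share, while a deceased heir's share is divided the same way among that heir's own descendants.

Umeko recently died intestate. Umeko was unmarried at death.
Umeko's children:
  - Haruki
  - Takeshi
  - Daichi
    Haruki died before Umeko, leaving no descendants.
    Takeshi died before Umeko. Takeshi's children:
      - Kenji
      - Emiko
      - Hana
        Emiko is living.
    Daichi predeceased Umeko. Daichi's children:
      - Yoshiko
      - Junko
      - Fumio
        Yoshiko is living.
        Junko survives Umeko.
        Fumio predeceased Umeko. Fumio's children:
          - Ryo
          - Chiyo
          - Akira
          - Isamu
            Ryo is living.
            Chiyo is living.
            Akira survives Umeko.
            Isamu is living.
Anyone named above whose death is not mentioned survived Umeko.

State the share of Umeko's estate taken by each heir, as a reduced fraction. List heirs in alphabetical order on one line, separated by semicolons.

There is no surviving spouse, so the entire estate passes to Umeko's descendants per stirpes.
Haruki left no surviving issue, so that branch lapses and is disregarded.
The estate is divided into 2 equal shares of 1/2 among Takeshi, Daichi.
Takeshi predeceased; the 1/2 allotted to Takeshi's branch passes to Takeshi's issue by representation.
The 1/2 is divided into 3 equal shares of 1/6 among Kenji, Emiko, Hana.
Kenji is living and takes 1/6.
Emiko is living and takes 1/6.
Hana is living and takes 1/6.
Daichi predeceased; the 1/2 allotted to Daichi's branch passes to Daichi's issue by representation.
The 1/2 is divided into 3 equal shares of 1/6 among Yoshiko, Junko, Fumio.
Yoshiko is living and takes 1/6.
Junko is living and takes 1/6.
Fumio predeceased; the 1/6 allotted to Fumio's branch passes to Fumio's issue by representation.
The 1/6 is divided into 4 equal shares of 1/24 among Ryo, Chiyo, Akira, Isamu.
Ryo is living and takes 1/24.
Chiyo is living and takes 1/24.
Akira is living and takes 1/24.
Isamu is living and takes 1/24.

Akira 1/24; Chiyo 1/24; Emiko 1/6; Hana 1/6; Isamu 1/24; Junko 1/6; Kenji 1/6; Ryo 1/24; Yoshiko 1/6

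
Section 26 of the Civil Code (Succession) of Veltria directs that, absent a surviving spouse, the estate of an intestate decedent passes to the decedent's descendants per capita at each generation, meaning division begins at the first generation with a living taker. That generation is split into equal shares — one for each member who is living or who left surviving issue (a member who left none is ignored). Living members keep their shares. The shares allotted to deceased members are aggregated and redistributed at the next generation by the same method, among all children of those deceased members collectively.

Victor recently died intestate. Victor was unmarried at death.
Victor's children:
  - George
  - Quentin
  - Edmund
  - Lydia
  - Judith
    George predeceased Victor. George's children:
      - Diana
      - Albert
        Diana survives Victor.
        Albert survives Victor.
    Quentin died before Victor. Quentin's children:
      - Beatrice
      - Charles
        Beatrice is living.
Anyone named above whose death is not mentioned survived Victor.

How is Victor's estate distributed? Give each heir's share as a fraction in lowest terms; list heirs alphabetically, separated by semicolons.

Albert 1/10; Beatrice 1/10; Charles 1/10; Diana 1/10; Edmund 1/5; Judith 1/5; Lydia 1/5

There is no surviving spouse, so the entire estate passes to Victor's descendants per capita at each generation.
At generation 1 (George, Quentin, Edmund, Lydia, Judith) there are 5 shares of (1)/5 = 1/5 each.
Living: Edmund, Lydia, and Judith — each takes 1/5.
Deceased: George and Quentin. Their combined 2/5 is pooled and carried to generation 2.
At generation 2 (Diana, Albert, Beatrice, Charles) there are 4 shares of (2/5)/4 = 1/10 each.
Living: Diana, Albert, Beatrice, and Charles — each takes 1/10.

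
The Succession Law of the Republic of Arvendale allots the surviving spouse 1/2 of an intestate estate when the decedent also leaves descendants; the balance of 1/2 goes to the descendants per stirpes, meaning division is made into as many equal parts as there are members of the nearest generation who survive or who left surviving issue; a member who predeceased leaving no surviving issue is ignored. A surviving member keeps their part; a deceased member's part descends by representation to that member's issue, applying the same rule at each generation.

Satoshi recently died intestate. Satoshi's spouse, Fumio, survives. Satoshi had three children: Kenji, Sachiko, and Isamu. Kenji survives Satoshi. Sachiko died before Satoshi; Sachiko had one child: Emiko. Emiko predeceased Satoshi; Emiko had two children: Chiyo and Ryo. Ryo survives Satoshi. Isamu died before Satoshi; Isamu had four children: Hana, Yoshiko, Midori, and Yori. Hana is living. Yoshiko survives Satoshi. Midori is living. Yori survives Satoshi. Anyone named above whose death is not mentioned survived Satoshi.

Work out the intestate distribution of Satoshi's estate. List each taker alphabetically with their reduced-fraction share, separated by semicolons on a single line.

Chiyo 1/12; Fumio 1/2; Hana 1/24; Kenji 1/6; Midori 1/24; Ryo 1/12; Yori 1/24; Yoshiko 1/24

Fumio, as surviving spouse, takes 1/2.
The remaining 1/2 passes to Satoshi's descendants per stirpes.
The 1/2 is divided into 3 equal shares of 1/6 among Kenji, Sachiko, Isamu.
Kenji is living and takes 1/6.
Sachiko predeceased; the 1/6 allotted to Sachiko's branch passes to Sachiko's issue by representation.
Emiko's line is the sole branch at this level, so the full 1/6 passes to Emiko's issue by representation.
The 1/6 is divided into 2 equal shares of 1/12 among Chiyo, Ryo.
Chiyo is living and takes 1/12.
Ryo is living and takes 1/12.
Isamu predeceased; the 1/6 allotted to Isamu's branch passes to Isamu's issue by representation.
The 1/6 is divided into 4 equal shares of 1/24 among Hana, Yoshiko, Midori, Yori.
Hana is living and takes 1/24.
Yoshiko is living and takes 1/24.
Midori is living and takes 1/24.
Yori is living and takes 1/24.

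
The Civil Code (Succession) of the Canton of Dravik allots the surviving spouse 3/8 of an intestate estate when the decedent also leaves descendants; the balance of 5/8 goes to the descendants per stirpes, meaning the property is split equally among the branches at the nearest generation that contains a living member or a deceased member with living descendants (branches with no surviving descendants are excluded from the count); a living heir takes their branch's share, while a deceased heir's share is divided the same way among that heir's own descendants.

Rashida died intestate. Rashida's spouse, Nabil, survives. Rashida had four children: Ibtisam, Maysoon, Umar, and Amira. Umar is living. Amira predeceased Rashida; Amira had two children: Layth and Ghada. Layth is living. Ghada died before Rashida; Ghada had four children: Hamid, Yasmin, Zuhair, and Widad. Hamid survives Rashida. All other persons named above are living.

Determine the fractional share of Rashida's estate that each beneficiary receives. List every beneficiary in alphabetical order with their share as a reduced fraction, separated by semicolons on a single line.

Hamid 5/256; Ibtisam 5/32; Layth 5/64; Maysoon 5/32; Nabil 3/8; Umar 5/32; Widad 5/256; Yasmin 5/256; Zuhair 5/256

Nabil, as surviving spouse, takes 3/8.
The remaining 5/8 passes to Rashida's descendants per stirpes.
The 5/8 is divided into 4 equal shares of 5/32 among Ibtisam, Maysoon, Umar, Amira.
Ibtisam is living and takes 5/32.
Maysoon is living and takes 5/32.
Umar is living and takes 5/32.
Amira predeceased; the 5/32 allotted to Amira's branch passes to Amira's issue by representation.
The 5/32 is divided into 2 equal shares of 5/64 among Layth, Ghada.
Layth is living and takes 5/64.
Ghada predeceased; the 5/64 allotted to Ghada's branch passes to Ghada's issue by representation.
The 5/64 is divided into 4 equal shares of 5/256 among Hamid, Yasmin, Zuhair, Widad.
Hamid is living and takes 5/256.
Yasmin is living and takes 5/256.
Zuhair is living and takes 5/256.
Widad is living and takes 5/256.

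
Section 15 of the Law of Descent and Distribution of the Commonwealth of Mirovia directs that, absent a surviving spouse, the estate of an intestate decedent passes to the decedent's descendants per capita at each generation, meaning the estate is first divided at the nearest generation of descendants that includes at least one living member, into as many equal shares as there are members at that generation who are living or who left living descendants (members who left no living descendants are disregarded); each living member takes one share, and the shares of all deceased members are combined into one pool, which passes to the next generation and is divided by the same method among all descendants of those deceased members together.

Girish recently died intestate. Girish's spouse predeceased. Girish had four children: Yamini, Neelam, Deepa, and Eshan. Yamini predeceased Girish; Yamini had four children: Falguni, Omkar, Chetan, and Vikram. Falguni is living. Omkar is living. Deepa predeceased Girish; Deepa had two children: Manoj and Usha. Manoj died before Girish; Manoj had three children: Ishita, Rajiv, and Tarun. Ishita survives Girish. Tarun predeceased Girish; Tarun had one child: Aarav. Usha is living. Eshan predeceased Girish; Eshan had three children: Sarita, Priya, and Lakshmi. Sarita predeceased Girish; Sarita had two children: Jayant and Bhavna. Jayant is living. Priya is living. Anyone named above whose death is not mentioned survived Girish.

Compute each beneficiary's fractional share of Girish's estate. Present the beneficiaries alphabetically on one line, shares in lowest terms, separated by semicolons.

Aarav 1/30; Bhavna 1/30; Chetan 1/12; Falguni 1/12; Ishita 1/30; Jayant 1/30; Lakshmi 1/12; Neelam 1/4; Omkar 1/12; Priya 1/12; Rajiv 1/30; Usha 1/12; Vikram 1/12

There is no surviving spouse, so the entire estate passes to Girish's descendants per capita at each generation.
At generation 1 (Yamini, Neelam, Deepa, Eshan) there are 4 shares of (1)/4 = 1/4 each.
Living: Neelam — each takes 1/4.
Deceased: Yamini, Deepa, and Eshan. Their combined 3/4 is pooled and carried to generation 2.
At generation 2 (Falguni, Omkar, Chetan, Vikram, Manoj, Usha, Sarita, Priya, Lakshmi) there are 9 shares of (3/4)/9 = 1/12 each.
Living: Falguni, Omkar, Chetan, Vikram, Usha, Priya, and Lakshmi — each takes 1/12.
Deceased: Manoj and Sarita. Their combined 1/6 is pooled and carried to generation 3.
At generation 3 (Ishita, Rajiv, Tarun, Jayant, Bhavna) there are 5 shares of (1/6)/5 = 1/30 each.
Living: Ishita, Rajiv, Jayant, and Bhavna — each takes 1/30.
Deceased: Tarun. That 1/30 share is carried to generation 4.
At generation 4 (Aarav) there are 1 shares of (1/30)/1 = 1/30 each.
Living: Aarav — each takes 1/30.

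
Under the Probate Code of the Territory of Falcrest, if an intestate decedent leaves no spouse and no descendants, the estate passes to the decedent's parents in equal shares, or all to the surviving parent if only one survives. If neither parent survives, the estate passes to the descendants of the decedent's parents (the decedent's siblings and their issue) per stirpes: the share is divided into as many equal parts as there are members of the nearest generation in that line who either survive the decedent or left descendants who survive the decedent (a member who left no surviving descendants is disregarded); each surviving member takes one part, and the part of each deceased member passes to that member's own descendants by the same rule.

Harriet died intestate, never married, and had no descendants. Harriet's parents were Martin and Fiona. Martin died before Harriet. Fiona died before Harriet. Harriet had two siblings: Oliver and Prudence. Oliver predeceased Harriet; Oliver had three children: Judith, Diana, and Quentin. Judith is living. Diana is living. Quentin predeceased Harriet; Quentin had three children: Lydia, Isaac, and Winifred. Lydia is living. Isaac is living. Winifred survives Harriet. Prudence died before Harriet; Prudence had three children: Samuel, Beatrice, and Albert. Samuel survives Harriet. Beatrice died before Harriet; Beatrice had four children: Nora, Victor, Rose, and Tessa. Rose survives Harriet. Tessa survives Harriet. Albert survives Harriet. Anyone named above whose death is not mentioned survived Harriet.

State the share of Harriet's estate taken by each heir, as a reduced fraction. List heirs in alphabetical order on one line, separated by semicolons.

Neither parent survives and there are no descendants, so the estate passes to Harriet's siblings and their issue per stirpes.
The estate is divided into 2 equal shares of 1/2 among Oliver, Prudence.
Oliver predeceased; the 1/2 allotted to Oliver's branch passes to Oliver's issue by representation.
The 1/2 is divided into 3 equal shares of 1/6 among Judith, Diana, Quentin.
Judith is living and takes 1/6.
Diana is living and takes 1/6.
Quentin predeceased; the 1/6 allotted to Quentin's branch passes to Quentin's issue by representation.
The 1/6 is divided into 3 equal shares of 1/18 among Lydia, Isaac, Winifred.
Lydia is living and takes 1/18.
Isaac is living and takes 1/18.
Winifred is living and takes 1/18.
Prudence predeceased; the 1/2 allotted to Prudence's branch passes to Prudence's issue by representation.
The 1/2 is divided into 3 equal shares of 1/6 among Samuel, Beatrice, Albert.
Samuel is living and takes 1/6.
Beatrice predeceased; the 1/6 allotted to Beatrice's branch passes to Beatrice's issue by representation.
The 1/6 is divided into 4 equal shares of 1/24 among Nora, Victor, Rose, Tessa.
Nora is living and takes 1/24.
Victor is living and takes 1/24.
Rose is living and takes 1/24.
Tessa is living and takes 1/24.
Albert is living and takes 1/6.

Albert 1/6; Diana 1/6; Isaac 1/18; Judith 1/6; Lydia 1/18; Nora 1/24; Rose 1/24; Samuel 1/6; Tessa 1/24; Victor 1/24; Winifred 1/18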